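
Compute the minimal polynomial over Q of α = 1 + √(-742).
m_α(x) = x^2 - 2x + 743

From α - 1 = √(-742), squaring gives (α - 1)^2 = -742, i.e. α^2 - 2α + 1 = -742, so α^2 - 2α + 743 = 0. The discriminant of x^2 - 2x + 743 is (-2)^2 - 4·(743) = 4 - 2972 = -2968, and 4·(-742) is not a perfect square in Q since -742 is squarefree and ≠ 1. Hence x^2 - 2x + 743 is irreducible over Q and is the minimal polynomial of α.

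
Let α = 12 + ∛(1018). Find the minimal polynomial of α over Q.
m_α(x) = x^3 - 36x^2 + 432x - 2746

Set β = α - 12 = ∛(1018), so β^3 = 1018. Then (α - 12)^3 - 1018 = 0, i.e. α is a root of g(x) = (x - 12)^3 - 1018 = x^3 - 36x^2 + 432x - 2746. Since g(x) = h(x - 12) where h(x) = x^3 - 1018, and h is irreducible over Q (because 1018 is not a perfect cube, so h has no rational root, and a monic cubic with no rational root is irreducible), g is also irreducible (irreducibility is preserved under the substitution x → x - 12). Hence m_α(x) = x^3 - 36x^2 + 432x - 2746.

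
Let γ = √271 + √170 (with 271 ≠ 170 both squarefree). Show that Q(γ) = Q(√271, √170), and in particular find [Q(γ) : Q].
[Q(γ) : Q] = 4 (equivalently, Q(γ) = Q(√271, √170))

Obviously Q(γ) ⊆ Q(√271, √170), and [Q(√271, √170):Q] = 4 (since 271, 170 are distinct squarefree integers > 1 with 46070 not a perfect square). To show equality we compute the minimal polynomial of γ. From γ = √271 + √170: γ^2 = 271 + 2√(46070) + 170 = 441 + 2√(46070), so γ^2 - 441 = 2√(46070); squaring, (γ^2 - 441)^2 = 4·46070, i.e. γ^4 - 882γ^2 + 194481 - 184280 = 0, i.e. γ^4 - 882γ^2 + 10201 = 0. So γ is a root of x^4 - 882x^2 + 10201. This polynomial is irreducible over Q: it has no rational root (each ±√271 ± √170 is irrational), and any factorization into two quadratics over Q would force √(46070) ∈ Q (pairing opposite roots) or √271, √170 ∈ Q (other pairings), all impossible. Hence [Q(γ):Q] = 4 = [Q(√271, √170):Q], so Q(γ) = Q(√271, √170).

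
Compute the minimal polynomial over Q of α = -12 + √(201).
m_α(x) = x^2 + 24x - 57

From α + 12 = √(201), squaring gives (α + 12)^2 = 201, i.e. α^2 + 24α + 144 = 201, so α^2 + 24α - 57 = 0. The discriminant of x^2 + 24x - 57 is (24)^2 - 4·(-57) = 576 + 228 = 804, and 4·(201) is not a perfect square in Q since 201 is squarefree and ≠ 1. Hence x^2 + 24x - 57 is irreducible over Q and is the minimal polynomial of α.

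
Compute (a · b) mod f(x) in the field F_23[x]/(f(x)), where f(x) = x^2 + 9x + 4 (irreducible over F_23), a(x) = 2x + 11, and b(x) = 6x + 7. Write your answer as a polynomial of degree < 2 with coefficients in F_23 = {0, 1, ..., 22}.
a · b ≡ 18x + 6 (mod f(x))

Multiply in F_23[x]: a(x)·b(x) = (2x + 11)·(6x + 7) = 12x^2 + 11x + 8. This has degree ≥ 2, so divide by f(x) over F_23: 12x^2 + 11x + 8 = (12)·(x^2 + 9x + 4) + (18x + 6). Hence a·b ≡ 18x + 6 (mod f). (F_23[x]/(f) is a field with 23^2 = 529 elements since f is irreducible of degree 2.)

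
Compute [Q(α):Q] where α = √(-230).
[Q(α):Q] = 2

[Q(α):Q] equals the degree of the minimal polynomial of α. Here α^2 = -230 and x^2 + 230 is irreducible (d = -230 is squarefree, ≠ 1, hence not a square), so deg(m_α) = 2. Thus [Q(α):Q] = 2.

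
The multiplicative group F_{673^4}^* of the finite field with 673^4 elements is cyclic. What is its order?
|F_{673^4}^*| = 205144679040

F_{673^4} has 673^4 = 205144679041 elements; its multiplicative group consists of all nonzero elements, so |F_{673^4}^*| = 205144679041 - 1 = 205144679040. (It is cyclic since any finite subgroup of the multiplicative group of a field is cyclic.)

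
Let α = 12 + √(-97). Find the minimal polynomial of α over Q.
m_α(x) = x^2 - 24x + 241

From α - 12 = √(-97), squaring gives (α - 12)^2 = -97, i.e. α^2 - 24α + 144 = -97, so α^2 - 24α + 241 = 0. The discriminant of x^2 - 24x + 241 is (-24)^2 - 4·(241) = 576 - 964 = -388, and 4·(-97) is not a perfect square in Q since -97 is squarefree and ≠ 1. Hence x^2 - 24x + 241 is irreducible over Q and is the minimal polynomial of α.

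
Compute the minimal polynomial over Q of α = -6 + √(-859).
m_α(x) = x^2 + 12x + 895

From α + 6 = √(-859), squaring gives (α + 6)^2 = -859, i.e. α^2 + 12α + 36 = -859, so α^2 + 12α + 895 = 0. The discriminant of x^2 + 12x + 895 is (12)^2 - 4·(895) = 144 - 3580 = -3436, and 4·(-859) is not a perfect square in Q since -859 is squarefree and ≠ 1. Hence x^2 + 12x + 895 is irreducible over Q and is the minimal polynomial of α.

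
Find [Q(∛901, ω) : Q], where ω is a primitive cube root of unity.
[Q(∛901, ω) : Q] = 6

[Q(∛901):Q] = 3 (min poly x^3 - 901, irreducible since 901 is not a perfect cube). [Q(ω):Q] = 2 (min poly x^2 + x + 1). Since Q(∛901) ⊂ R and ω ∉ R, we have ω ∉ Q(∛901), so x^2 + x + 1 remains irreducible over Q(∛901) and [Q(∛901, ω) : Q(∛901)] = 2. By the tower law, [Q(∛901, ω) : Q] = 3 · 2 = 6. (In fact Q(∛901, ω) is the splitting field of x^3 - 901 over Q.)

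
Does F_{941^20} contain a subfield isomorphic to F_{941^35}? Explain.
No: F_{941^35} is not a subfield of F_{941^20}

F_{p^m} embeds in F_{p^n} iff m | n. Here 35 ∤ 20 (since 20 = 0·35 + 20 with remainder 20 ≠ 0), so F_{941^35} is not a subfield of F_{941^20}. Equivalently: if it were, the tower law would give 35 = [F_{941^35}:F_941] dividing [F_{941^20}:F_941] = 20, contradiction.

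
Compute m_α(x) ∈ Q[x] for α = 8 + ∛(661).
m_α(x) = x^3 - 24x^2 + 192x - 1173

Set β = α - 8 = ∛(661), so β^3 = 661. Then (α - 8)^3 - 661 = 0, i.e. α is a root of g(x) = (x - 8)^3 - 661 = x^3 - 24x^2 + 192x - 1173. Since g(x) = h(x - 8) where h(x) = x^3 - 661, and h is irreducible over Q (because 661 is not a perfect cube, so h has no rational root, and a monic cubic with no rational root is irreducible), g is also irreducible (irreducibility is preserved under the substitution x → x - 8). Hence m_α(x) = x^3 - 24x^2 + 192x - 1173.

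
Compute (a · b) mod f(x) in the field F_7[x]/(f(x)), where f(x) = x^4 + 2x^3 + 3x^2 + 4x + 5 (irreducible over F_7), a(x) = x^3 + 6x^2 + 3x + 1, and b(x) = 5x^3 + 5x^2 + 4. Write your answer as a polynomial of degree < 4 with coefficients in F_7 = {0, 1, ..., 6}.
a · b ≡ 4x^3 + 6x^2 + 2x + 6 (mod f(x))

Multiply in F_7[x]: a(x)·b(x) = (x^3 + 6x^2 + 3x + 1)·(5x^3 + 5x^2 + 4) = 5x^6 + 3x^4 + 3x^3 + x^2 + 5x + 4. This has degree ≥ 4, so divide by f(x) over F_7: 5x^6 + 3x^4 + 3x^3 + x^2 + 5x + 4 = (5x^2 + 4x + 1)·(x^4 + 2x^3 + 3x^2 + 4x + 5) + (4x^3 + 6x^2 + 2x + 6). Hence a·b ≡ 4x^3 + 6x^2 + 2x + 6 (mod f). (F_7[x]/(f) is a field with 7^4 = 2401 elements since f is irreducible of degree 4.)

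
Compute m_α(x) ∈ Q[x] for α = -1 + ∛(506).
m_α(x) = x^3 + 3x^2 + 3x - 505

Set β = α + 1 = ∛(506), so β^3 = 506. Then (α + 1)^3 - 506 = 0, i.e. α is a root of g(x) = (x + 1)^3 - 506 = x^3 + 3x^2 + 3x - 505. Since g(x) = h(x + 1) where h(x) = x^3 - 506, and h is irreducible over Q (because 506 is not a perfect cube, so h has no rational root, and a monic cubic with no rational root is irreducible), g is also irreducible (irreducibility is preserved under the substitution x → x + 1). Hence m_α(x) = x^3 + 3x^2 + 3x - 505.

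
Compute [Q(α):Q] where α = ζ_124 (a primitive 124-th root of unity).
[Q(α):Q] = 60

The minimal polynomial of ζ_124 over Q is the 124-th cyclotomic polynomial Φ_124(x), which is irreducible over Q and has degree φ(124) = 60. Hence [Q(α):Q] = φ(124) = 60.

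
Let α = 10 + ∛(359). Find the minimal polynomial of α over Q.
m_α(x) = x^3 - 30x^2 + 300x - 1359

Set β = α - 10 = ∛(359), so β^3 = 359. Then (α - 10)^3 - 359 = 0, i.e. α is a root of g(x) = (x - 10)^3 - 359 = x^3 - 30x^2 + 300x - 1359. Since g(x) = h(x - 10) where h(x) = x^3 - 359, and h is irreducible over Q (because 359 is not a perfect cube, so h has no rational root, and a monic cubic with no rational root is irreducible), g is also irreducible (irreducibility is preserved under the substitution x → x - 10). Hence m_α(x) = x^3 - 30x^2 + 300x - 1359.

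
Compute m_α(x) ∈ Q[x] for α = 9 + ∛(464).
m_α(x) = x^3 - 27x^2 + 243x - 1193

Set β = α - 9 = ∛(464), so β^3 = 464. Then (α - 9)^3 - 464 = 0, i.e. α is a root of g(x) = (x - 9)^3 - 464 = x^3 - 27x^2 + 243x - 1193. Since g(x) = h(x - 9) where h(x) = x^3 - 464, and h is irreducible over Q (because 464 is not a perfect cube, so h has no rational root, and a monic cubic with no rational root is irreducible), g is also irreducible (irreducibility is preserved under the substitution x → x - 9). Hence m_α(x) = x^3 - 27x^2 + 243x - 1193.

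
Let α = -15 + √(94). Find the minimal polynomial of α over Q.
m_α(x) = x^2 + 30x + 131

From α + 15 = √(94), squaring gives (α + 15)^2 = 94, i.e. α^2 + 30α + 225 = 94, so α^2 + 30α + 131 = 0. The discriminant of x^2 + 30x + 131 is (30)^2 - 4·(131) = 900 - 524 = 376, and 4·(94) is not a perfect square in Q since 94 is squarefree and ≠ 1. Hence x^2 + 30x + 131 is irreducible over Q and is the minimal polynomial of α.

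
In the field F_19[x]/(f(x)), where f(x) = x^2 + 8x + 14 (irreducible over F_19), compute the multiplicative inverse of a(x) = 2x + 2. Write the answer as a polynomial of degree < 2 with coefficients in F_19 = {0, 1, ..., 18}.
a(x)^(-1) ≡ 4x + 9 (mod f(x))

Since f is irreducible over F_19, F_19[x]/(f) is a field and a(x) ≠ 0 has an inverse. Apply the extended Euclidean algorithm to f(x) and a(x) in F_19[x]: f(x) = (10x + 13)·a(x) + (7). The last nonzero remainder is the constant 7 = gcd(f, a) in F_19. Back-substituting through the division chain expresses 7 = s(x)·a(x) + t(x)·f(x) with s(x) ≡ 9x + 6 (mod f), so (9x + 6)·a(x) ≡ 7 (mod f). Multiplying by 7^(-1) ≡ 11 in F_19 gives a(x)^(-1) ≡ 11·(9x + 6) ≡ 4x + 9 (mod f). Check: (2x + 2)·(4x + 9) = 8x^2 + 7x + 18 ≡ 1 (mod x^2 + 8x + 14).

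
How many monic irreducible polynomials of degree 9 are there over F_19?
There are 35854187880 monic irreducible polynomials of degree 9 over F_19

Each element of F_{19^9} that lies in no proper subfield is a root of exactly one monic irreducible of degree 9 over F_19, and each such polynomial has 9 distinct roots in F_{19^9}. By Möbius inversion the count is N_19(9) = (1/9) Σ_{d|9} μ(9/d) · 19^d = (1/9)(μ(9)·19^1 + μ(3)·19^3 + μ(1)·19^9) = 322687690920/9 = 35854187880.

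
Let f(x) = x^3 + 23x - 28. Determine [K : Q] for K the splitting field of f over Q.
[K : Q] = 6

By the rational root test, any rational root of the monic integer polynomial f(x) = x^3 + 23x - 28 must be an integer dividing the constant term -28, i.e. one of ±{1, 2, 4, 7, 14, 28}. Evaluating: f(1) = -4, f(-1) = -52, f(2) = 26, f(-2) = -82, f(4) = 128, f(-4) = -184, f(7) = 476, f(-7) = -532, f(14) = 3038, f(-14) = -3094, f(28) = 22568, f(-28) = -22624; none is 0, so f has no rational root and is therefore irreducible over Q (a cubic with no linear factor over a field is irreducible). For an irreducible cubic, the Galois group is A_3 or S_3 according as the discriminant disc(f) = -4a^3 - 27b^2 = -4·(23)^3 - 27·(-28)^2 = -69836 is or is not a square in Q. Here disc(f) = -69836 is not a perfect square in Q, so the Galois group of f over Q is not contained in A_3 and must be all of S_3. The splitting field has degree |S_3| = 6 over Q, so [K : Q] = 6.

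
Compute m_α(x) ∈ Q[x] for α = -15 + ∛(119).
m_α(x) = x^3 + 45x^2 + 675x + 3256

Set β = α + 15 = ∛(119), so β^3 = 119. Then (α + 15)^3 - 119 = 0, i.e. α is a root of g(x) = (x + 15)^3 - 119 = x^3 + 45x^2 + 675x + 3256. Since g(x) = h(x + 15) where h(x) = x^3 - 119, and h is irreducible over Q (because 119 is not a perfect cube, so h has no rational root, and a monic cubic with no rational root is irreducible), g is also irreducible (irreducibility is preserved under the substitution x → x + 15). Hence m_α(x) = x^3 + 45x^2 + 675x + 3256.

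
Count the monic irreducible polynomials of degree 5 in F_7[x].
There are 3360 monic irreducible polynomials of degree 5 over F_7

Each element of F_{7^5} that lies in no proper subfield is a root of exactly one monic irreducible of degree 5 over F_7, and each such polynomial has 5 distinct roots in F_{7^5}. By Möbius inversion the count is N_7(5) = (1/5) Σ_{d|5} μ(5/d) · 7^d = (1/5)(μ(5)·7^1 + μ(1)·7^5) = 16800/5 = 3360.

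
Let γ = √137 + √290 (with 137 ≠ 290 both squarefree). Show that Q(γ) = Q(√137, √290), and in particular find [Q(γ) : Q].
[Q(γ) : Q] = 4 (equivalently, Q(γ) = Q(√137, √290))

Obviously Q(γ) ⊆ Q(√137, √290), and [Q(√137, √290):Q] = 4 (since 137, 290 are distinct squarefree integers > 1 with 39730 not a perfect square). To show equality we compute the minimal polynomial of γ. From γ = √137 + √290: γ^2 = 137 + 2√(39730) + 290 = 427 + 2√(39730), so γ^2 - 427 = 2√(39730); squaring, (γ^2 - 427)^2 = 4·39730, i.e. γ^4 - 854γ^2 + 182329 - 158920 = 0, i.e. γ^4 - 854γ^2 + 23409 = 0. So γ is a root of x^4 - 854x^2 + 23409. This polynomial is irreducible over Q: it has no rational root (each ±√137 ± √290 is irrational), and any factorization into two quadratics over Q would force √(39730) ∈ Q (pairing opposite roots) or √137, √290 ∈ Q (other pairings), all impossible. Hence [Q(γ):Q] = 4 = [Q(√137, √290):Q], so Q(γ) = Q(√137, √290).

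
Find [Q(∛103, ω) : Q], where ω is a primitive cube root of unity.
[Q(∛103, ω) : Q] = 6

[Q(∛103):Q] = 3 (min poly x^3 - 103, irreducible since 103 is not a perfect cube). [Q(ω):Q] = 2 (min poly x^2 + x + 1). Since Q(∛103) ⊂ R and ω ∉ R, we have ω ∉ Q(∛103), so x^2 + x + 1 remains irreducible over Q(∛103) and [Q(∛103, ω) : Q(∛103)] = 2. By the tower law, [Q(∛103, ω) : Q] = 3 · 2 = 6. (In fact Q(∛103, ω) is the splitting field of x^3 - 103 over Q.)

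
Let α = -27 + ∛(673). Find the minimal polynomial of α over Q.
m_α(x) = x^3 + 81x^2 + 2187x + 19010

Set β = α + 27 = ∛(673), so β^3 = 673. Then (α + 27)^3 - 673 = 0, i.e. α is a root of g(x) = (x + 27)^3 - 673 = x^3 + 81x^2 + 2187x + 19010. Since g(x) = h(x + 27) where h(x) = x^3 - 673, and h is irreducible over Q (because 673 is not a perfect cube, so h has no rational root, and a monic cubic with no rational root is irreducible), g is also irreducible (irreducibility is preserved under the substitution x → x + 27). Hence m_α(x) = x^3 + 81x^2 + 2187x + 19010.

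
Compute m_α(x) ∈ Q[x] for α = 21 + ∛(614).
m_α(x) = x^3 - 63x^2 + 1323x - 9875

Set β = α - 21 = ∛(614), so β^3 = 614. Then (α - 21)^3 - 614 = 0, i.e. α is a root of g(x) = (x - 21)^3 - 614 = x^3 - 63x^2 + 1323x - 9875. Since g(x) = h(x - 21) where h(x) = x^3 - 614, and h is irreducible over Q (because 614 is not a perfect cube, so h has no rational root, and a monic cubic with no rational root is irreducible), g is also irreducible (irreducibility is preserved under the substitution x → x - 21). Hence m_α(x) = x^3 - 63x^2 + 1323x - 9875.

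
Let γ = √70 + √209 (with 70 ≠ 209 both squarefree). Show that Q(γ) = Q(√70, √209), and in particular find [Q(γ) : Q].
[Q(γ) : Q] = 4 (equivalently, Q(γ) = Q(√70, √209))

Obviously Q(γ) ⊆ Q(√70, √209), and [Q(√70, √209):Q] = 4 (since 70, 209 are distinct squarefree integers > 1 with 14630 not a perfect square). To show equality we compute the minimal polynomial of γ. From γ = √70 + √209: γ^2 = 70 + 2√(14630) + 209 = 279 + 2√(14630), so γ^2 - 279 = 2√(14630); squaring, (γ^2 - 279)^2 = 4·14630, i.e. γ^4 - 558γ^2 + 77841 - 58520 = 0, i.e. γ^4 - 558γ^2 + 19321 = 0. So γ is a root of x^4 - 558x^2 + 19321. This polynomial is irreducible over Q: it has no rational root (each ±√70 ± √209 is irrational), and any factorization into two quadratics over Q would force √(14630) ∈ Q (pairing opposite roots) or √70, √209 ∈ Q (other pairings), all impossible. Hence [Q(γ):Q] = 4 = [Q(√70, √209):Q], so Q(γ) = Q(√70, √209).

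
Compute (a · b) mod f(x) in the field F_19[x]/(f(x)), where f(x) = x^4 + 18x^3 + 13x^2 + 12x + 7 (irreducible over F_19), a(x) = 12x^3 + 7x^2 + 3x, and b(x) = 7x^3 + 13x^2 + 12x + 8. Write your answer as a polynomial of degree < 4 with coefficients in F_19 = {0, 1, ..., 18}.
a · b ≡ 18x^3 + 12x^2 + 5x + 10 (mod f(x))

Multiply in F_19[x]: a(x)·b(x) = (12x^3 + 7x^2 + 3x)·(7x^3 + 13x^2 + 12x + 8) = 8x^6 + 15x^5 + 9x^4 + 10x^3 + 16x^2 + 5x. This has degree ≥ 4, so divide by f(x) over F_19: 8x^6 + 15x^5 + 9x^4 + 10x^3 + 16x^2 + 5x = (8x^2 + 4x + 4)·(x^4 + 18x^3 + 13x^2 + 12x + 7) + (18x^3 + 12x^2 + 5x + 10). Hence a·b ≡ 18x^3 + 12x^2 + 5x + 10 (mod f). (F_19[x]/(f) is a field with 19^4 = 130321 elements since f is irreducible of degree 4.)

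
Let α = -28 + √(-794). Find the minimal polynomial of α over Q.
m_α(x) = x^2 + 56x + 1578

From α + 28 = √(-794), squaring gives (α + 28)^2 = -794, i.e. α^2 + 56α + 784 = -794, so α^2 + 56α + 1578 = 0. The discriminant of x^2 + 56x + 1578 is (56)^2 - 4·(1578) = 3136 - 6312 = -3176, and 4·(-794) is not a perfect square in Q since -794 is squarefree and ≠ 1. Hence x^2 + 56x + 1578 is irreducible over Q and is the minimal polynomial of α.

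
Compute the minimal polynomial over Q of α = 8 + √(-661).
m_α(x) = x^2 - 16x + 725

From α - 8 = √(-661), squaring gives (α - 8)^2 = -661, i.e. α^2 - 16α + 64 = -661, so α^2 - 16α + 725 = 0. The discriminant of x^2 - 16x + 725 is (-16)^2 - 4·(725) = 256 - 2900 = -2644, and 4·(-661) is not a perfect square in Q since -661 is squarefree and ≠ 1. Hence x^2 - 16x + 725 is irreducible over Q and is the minimal polynomial of α.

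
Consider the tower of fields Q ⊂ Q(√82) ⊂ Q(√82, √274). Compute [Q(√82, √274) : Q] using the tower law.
[Q(√82, √274) : Q] = 4

[Q(√82):Q] = 2 (min poly x^2 - 82, irreducible since 82 is squarefree > 1). For the top step, suppose √274 ∈ Q(√82), say √274 = c + d√82 with c, d ∈ Q. Squaring: 274 = c^2 + 82d^2 + 2cd√82. Since √82 ∉ Q this forces 2cd = 0. If d = 0 then √274 = c ∈ Q, contradicting 274 squarefree > 1. If c = 0 then 274 = 82d^2, so 82·274 = (82d)^2 is a perfect square in Q — but 82·274 = 22468 is not a perfect square (since 82 and 274 are distinct squarefree integers). Contradiction. Hence √274 ∉ Q(√82), so x^2 - 274 stays irreducible over Q(√82) and [Q(√82, √274) : Q(√82)] = 2. By the tower law, [Q(√82, √274) : Q] = 2 · 2 = 4.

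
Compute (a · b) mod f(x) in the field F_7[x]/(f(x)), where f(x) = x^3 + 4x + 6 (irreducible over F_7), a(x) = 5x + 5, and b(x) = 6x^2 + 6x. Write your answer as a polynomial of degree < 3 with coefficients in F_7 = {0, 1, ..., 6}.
a · b ≡ 4x^2 + x + 2 (mod f(x))

Multiply in F_7[x]: a(x)·b(x) = (5x + 5)·(6x^2 + 6x) = 2x^3 + 4x^2 + 2x. This has degree ≥ 3, so divide by f(x) over F_7: 2x^3 + 4x^2 + 2x = (2)·(x^3 + 4x + 6) + (4x^2 + x + 2). Hence a·b ≡ 4x^2 + x + 2 (mod f). (F_7[x]/(f) is a field with 7^3 = 343 elements since f is irreducible of degree 3.)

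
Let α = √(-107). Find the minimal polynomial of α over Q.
m_α(x) = x^2 + 107

α satisfies α^2 + 107 = 0, so x^2 + 107 annihilates α. Since d = -107 is squarefree and ≠ 1, it is not a perfect square in Q, so x^2 + 107 has no rational root and is therefore irreducible over Q (a degree-2 polynomial over a field is irreducible iff it has no root). Hence m_α(x) = x^2 + 107.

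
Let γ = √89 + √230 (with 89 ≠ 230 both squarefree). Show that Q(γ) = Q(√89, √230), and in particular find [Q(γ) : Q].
[Q(γ) : Q] = 4 (equivalently, Q(γ) = Q(√89, √230))

Obviously Q(γ) ⊆ Q(√89, √230), and [Q(√89, √230):Q] = 4 (since 89, 230 are distinct squarefree integers > 1 with 20470 not a perfect square). To show equality we compute the minimal polynomial of γ. From γ = √89 + √230: γ^2 = 89 + 2√(20470) + 230 = 319 + 2√(20470), so γ^2 - 319 = 2√(20470); squaring, (γ^2 - 319)^2 = 4·20470, i.e. γ^4 - 638γ^2 + 101761 - 81880 = 0, i.e. γ^4 - 638γ^2 + 19881 = 0. So γ is a root of x^4 - 638x^2 + 19881. This polynomial is irreducible over Q: it has no rational root (each ±√89 ± √230 is irrational), and any factorization into two quadratics over Q would force √(20470) ∈ Q (pairing opposite roots) or √89, √230 ∈ Q (other pairings), all impossible. Hence [Q(γ):Q] = 4 = [Q(√89, √230):Q], so Q(γ) = Q(√89, √230).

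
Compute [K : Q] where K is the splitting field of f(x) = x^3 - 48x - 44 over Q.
[K : Q] = 6

By the rational root test, any rational root of the monic integer polynomial f(x) = x^3 - 48x - 44 must be an integer dividing the constant term -44, i.e. one of ±{1, 2, 4, 11, 22, 44}. Evaluating: f(1) = -91, f(-1) = 3, f(2) = -132, f(-2) = 44, f(4) = -172, f(-4) = 84, f(11) = 759, f(-11) = -847, f(22) = 9548, f(-22) = -9636, f(44) = 83028, f(-44) = -83116; none is 0, so f has no rational root and is therefore irreducible over Q (a cubic with no linear factor over a field is irreducible). For an irreducible cubic, the Galois group is A_3 or S_3 according as the discriminant disc(f) = -4a^3 - 27b^2 = -4·(-48)^3 - 27·(-44)^2 = 390096 is or is not a square in Q. Here disc(f) = 390096 is not a perfect square in Q, so the Galois group of f over Q is not contained in A_3 and must be all of S_3. The splitting field has degree |S_3| = 6 over Q, so [K : Q] = 6.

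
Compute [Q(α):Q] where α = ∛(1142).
[Q(α):Q] = 3

The minimal polynomial of α is x^3 - 1142, irreducible over Q since 1142 is not a perfect cube (so x^3 - 1142 has no rational root). Hence [Q(α):Q] = deg(m_α) = 3.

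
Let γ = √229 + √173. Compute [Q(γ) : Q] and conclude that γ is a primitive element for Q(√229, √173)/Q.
[Q(γ) : Q] = 4 (equivalently, Q(γ) = Q(√229, √173))

Obviously Q(γ) ⊆ Q(√229, √173), and [Q(√229, √173):Q] = 4 (since 229, 173 are distinct squarefree integers > 1 with 39617 not a perfect square). To show equality we compute the minimal polynomial of γ. From γ = √229 + √173: γ^2 = 229 + 2√(39617) + 173 = 402 + 2√(39617), so γ^2 - 402 = 2√(39617); squaring, (γ^2 - 402)^2 = 4·39617, i.e. γ^4 - 804γ^2 + 161604 - 158468 = 0, i.e. γ^4 - 804γ^2 + 3136 = 0. So γ is a root of x^4 - 804x^2 + 3136. This polynomial is irreducible over Q: it has no rational root (each ±√229 ± √173 is irrational), and any factorization into two quadratics over Q would force √(39617) ∈ Q (pairing opposite roots) or √229, √173 ∈ Q (other pairings), all impossible. Hence [Q(γ):Q] = 4 = [Q(√229, √173):Q], so Q(γ) = Q(√229, √173).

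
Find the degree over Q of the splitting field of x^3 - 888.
[K : Q] = 6

The roots of x^3 - 888 are ∛888, ω∛888, ω^2∛888 where ω = e^(2πi/3) is a primitive cube root of unity, so K = Q(∛888, ω). Now [Q(∛888):Q] = 3 (since 888 is not a perfect cube, x^3 - 888 is irreducible) and [Q(ω):Q] = 2. Both 2 and 3 divide [K:Q], and [K:Q] ≤ 3·2 = 6, so [K:Q] = 6. (Equivalently: Q(∛888) ⊂ R but ω ∉ R, so [K : Q(∛888)] = 2.)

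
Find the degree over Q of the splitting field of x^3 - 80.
[K : Q] = 6

The roots of x^3 - 80 are ∛80, ω∛80, ω^2∛80 where ω = e^(2πi/3) is a primitive cube root of unity, so K = Q(∛80, ω). Now [Q(∛80):Q] = 3 (since 80 is not a perfect cube, x^3 - 80 is irreducible) and [Q(ω):Q] = 2. Both 2 and 3 divide [K:Q], and [K:Q] ≤ 3·2 = 6, so [K:Q] = 6. (Equivalently: Q(∛80) ⊂ R but ω ∉ R, so [K : Q(∛80)] = 2.)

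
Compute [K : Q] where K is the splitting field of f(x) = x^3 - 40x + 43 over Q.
[K : Q] = 6

By the rational root test, any rational root of the monic integer polynomial f(x) = x^3 - 40x + 43 must be an integer dividing the constant term 43, i.e. one of ±{1, 43}. Evaluating: f(1) = 4, f(-1) = 82, f(43) = 77830, f(-43) = -77744; none is 0, so f has no rational root and is therefore irreducible over Q (a cubic with no linear factor over a field is irreducible). For an irreducible cubic, the Galois group is A_3 or S_3 according as the discriminant disc(f) = -4a^3 - 27b^2 = -4·(-40)^3 - 27·(43)^2 = 206077 is or is not a square in Q. Here disc(f) = 206077 is not a perfect square in Q, so the Galois group of f over Q is not contained in A_3 and must be all of S_3. The splitting field has degree |S_3| = 6 over Q, so [K : Q] = 6.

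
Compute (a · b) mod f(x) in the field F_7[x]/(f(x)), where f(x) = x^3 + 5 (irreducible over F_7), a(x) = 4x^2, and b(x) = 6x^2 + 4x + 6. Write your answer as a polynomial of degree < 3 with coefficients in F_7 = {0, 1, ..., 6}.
a · b ≡ 3x^2 + 6x + 4 (mod f(x))

Multiply in F_7[x]: a(x)·b(x) = (4x^2)·(6x^2 + 4x + 6) = 3x^4 + 2x^3 + 3x^2. This has degree ≥ 3, so divide by f(x) over F_7: 3x^4 + 2x^3 + 3x^2 = (3x + 2)·(x^3 + 5) + (3x^2 + 6x + 4). Hence a·b ≡ 3x^2 + 6x + 4 (mod f). (F_7[x]/(f) is a field with 7^3 = 343 elements since f is irreducible of degree 3.)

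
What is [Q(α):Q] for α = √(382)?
[Q(α):Q] = 2

[Q(α):Q] equals the degree of the minimal polynomial of α. Here α^2 = 382 and x^2 - 382 is irreducible (d = 382 is squarefree, ≠ 1, hence not a square), so deg(m_α) = 2. Thus [Q(α):Q] = 2.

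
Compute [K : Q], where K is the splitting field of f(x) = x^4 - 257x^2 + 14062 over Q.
[K : Q] = 4

Solving the quadratic in x^2: x^2 = (257 ± √(257^2 - 4·14062))/2 = (257 ± √9801)/2 = (257 ± 99)/2, giving x^2 = 178 or x^2 = 79. So f(x) = (x^2 - 178)(x^2 - 79) and the roots of f are ±√178, ±√79. Hence the splitting field is K = Q(√178, √79). Since 178 and 79 are distinct squarefree integers > 1, their product 14062 is not a perfect square, so √79 ∉ Q(√178). By the tower law [K:Q] = [Q(√178,√79):Q(√178)] · [Q(√178):Q] = 2 · 2 = 4.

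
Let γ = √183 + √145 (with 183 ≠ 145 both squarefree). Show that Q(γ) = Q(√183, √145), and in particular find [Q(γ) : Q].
[Q(γ) : Q] = 4 (equivalently, Q(γ) = Q(√183, √145))

Obviously Q(γ) ⊆ Q(√183, √145), and [Q(√183, √145):Q] = 4 (since 183, 145 are distinct squarefree integers > 1 with 26535 not a perfect square). To show equality we compute the minimal polynomial of γ. From γ = √183 + √145: γ^2 = 183 + 2√(26535) + 145 = 328 + 2√(26535), so γ^2 - 328 = 2√(26535); squaring, (γ^2 - 328)^2 = 4·26535, i.e. γ^4 - 656γ^2 + 107584 - 106140 = 0, i.e. γ^4 - 656γ^2 + 1444 = 0. So γ is a root of x^4 - 656x^2 + 1444. This polynomial is irreducible over Q: it has no rational root (each ±√183 ± √145 is irrational), and any factorization into two quadratics over Q would force √(26535) ∈ Q (pairing opposite roots) or √183, √145 ∈ Q (other pairings), all impossible. Hence [Q(γ):Q] = 4 = [Q(√183, √145):Q], so Q(γ) = Q(√183, √145).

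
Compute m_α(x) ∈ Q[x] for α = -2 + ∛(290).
m_α(x) = x^3 + 6x^2 + 12x - 282

Set β = α + 2 = ∛(290), so β^3 = 290. Then (α + 2)^3 - 290 = 0, i.e. α is a root of g(x) = (x + 2)^3 - 290 = x^3 + 6x^2 + 12x - 282. Since g(x) = h(x + 2) where h(x) = x^3 - 290, and h is irreducible over Q (because 290 is not a perfect cube, so h has no rational root, and a monic cubic with no rational root is irreducible), g is also irreducible (irreducibility is preserved under the substitution x → x + 2). Hence m_α(x) = x^3 + 6x^2 + 12x - 282.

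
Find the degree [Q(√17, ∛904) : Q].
[Q(√17, ∛904) : Q] = 6

Let L = Q(√17, ∛904). Since Q(√17) ⊂ L and [Q(√17):Q] = 2, the tower law gives 2 | [L:Q]. Likewise Q(∛904) ⊂ L with [Q(∛904):Q] = 3 (because 904 is not a perfect cube), so 3 | [L:Q]. As gcd(2,3) = 1, [L:Q] is divisible by 6. Conversely L is generated over Q by √17 and ∛904, so [L:Q] ≤ 2·3 = 6. Therefore [Q(√17, ∛904) : Q] = 6.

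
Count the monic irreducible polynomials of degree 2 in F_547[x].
There are 149331 monic irreducible polynomials of degree 2 over F_547

Each element of F_{547^2} that lies in no proper subfield is a root of exactly one monic irreducible of degree 2 over F_547, and each such polynomial has 2 distinct roots in F_{547^2}. By Möbius inversion the count is N_547(2) = (1/2) Σ_{d|2} μ(2/d) · 547^d = (1/2)(μ(2)·547^1 + μ(1)·547^2) = 298662/2 = 149331.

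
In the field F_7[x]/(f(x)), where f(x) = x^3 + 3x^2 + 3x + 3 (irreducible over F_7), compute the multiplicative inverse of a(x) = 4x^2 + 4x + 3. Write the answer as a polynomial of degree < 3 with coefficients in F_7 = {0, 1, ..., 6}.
a(x)^(-1) ≡ x^2 + 4x + 6 (mod f(x))

Since f is irreducible over F_7, F_7[x]/(f) is a field and a(x) ≠ 0 has an inverse. Apply the extended Euclidean algorithm to f(x) and a(x) in F_7[x]: f(x) = (2x + 4)·a(x) + (2x + 5);  a(x) = (2x + 4)·(2x + 5) + (4). The last nonzero remainder is the constant 4 = gcd(f, a) in F_7. Back-substituting through the division chain expresses 4 = s(x)·a(x) + t(x)·f(x) with s(x) ≡ 4x^2 + 2x + 3 (mod f), so (4x^2 + 2x + 3)·a(x) ≡ 4 (mod f). Multiplying by 4^(-1) ≡ 2 in F_7 gives a(x)^(-1) ≡ 2·(4x^2 + 2x + 3) ≡ x^2 + 4x + 6 (mod f). Check: (4x^2 + 4x + 3)·(x^2 + 4x + 6) = 4x^4 + 6x^3 + x^2 + x + 4 ≡ 1 (mod x^3 + 3x^2 + 3x + 3).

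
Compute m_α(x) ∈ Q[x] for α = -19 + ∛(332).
m_α(x) = x^3 + 57x^2 + 1083x + 6527

Set β = α + 19 = ∛(332), so β^3 = 332. Then (α + 19)^3 - 332 = 0, i.e. α is a root of g(x) = (x + 19)^3 - 332 = x^3 + 57x^2 + 1083x + 6527. Since g(x) = h(x + 19) where h(x) = x^3 - 332, and h is irreducible over Q (because 332 is not a perfect cube, so h has no rational root, and a monic cubic with no rational root is irreducible), g is also irreducible (irreducibility is preserved under the substitution x → x + 19). Hence m_α(x) = x^3 + 57x^2 + 1083x + 6527.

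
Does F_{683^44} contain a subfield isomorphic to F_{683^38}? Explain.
No: F_{683^38} is not a subfield of F_{683^44}

F_{p^m} embeds in F_{p^n} iff m | n. Here 38 ∤ 44 (since 44 = 1·38 + 6 with remainder 6 ≠ 0), so F_{683^38} is not a subfield of F_{683^44}. Equivalently: if it were, the tower law would give 38 = [F_{683^38}:F_683] dividing [F_{683^44}:F_683] = 44, contradiction.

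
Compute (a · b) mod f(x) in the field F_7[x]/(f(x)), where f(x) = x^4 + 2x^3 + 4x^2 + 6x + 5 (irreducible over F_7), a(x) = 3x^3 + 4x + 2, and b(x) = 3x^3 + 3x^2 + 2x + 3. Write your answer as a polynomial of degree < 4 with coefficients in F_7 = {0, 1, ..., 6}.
a · b ≡ 2x^3 + 2x^2 + 5x + 6 (mod f(x))

Multiply in F_7[x]: a(x)·b(x) = (3x^3 + 4x + 2)·(3x^3 + 3x^2 + 2x + 3) = 2x^6 + 2x^5 + 4x^4 + 6x^3 + 2x + 6. This has degree ≥ 4, so divide by f(x) over F_7: 2x^6 + 2x^5 + 4x^4 + 6x^3 + 2x + 6 = (2x^2 + 5x)·(x^4 + 2x^3 + 4x^2 + 6x + 5) + (2x^3 + 2x^2 + 5x + 6). Hence a·b ≡ 2x^3 + 2x^2 + 5x + 6 (mod f). (F_7[x]/(f) is a field with 7^4 = 2401 elements since f is irreducible of degree 4.)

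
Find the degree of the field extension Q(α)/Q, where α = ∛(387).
[Q(α):Q] = 3

The minimal polynomial of α is x^3 - 387, irreducible over Q since 387 is not a perfect cube (so x^3 - 387 has no rational root). Hence [Q(α):Q] = deg(m_α) = 3.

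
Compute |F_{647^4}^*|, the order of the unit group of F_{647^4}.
|F_{647^4}^*| = 175233494880

F_{647^4} has 647^4 = 175233494881 elements; its multiplicative group consists of all nonzero elements, so |F_{647^4}^*| = 175233494881 - 1 = 175233494880. (It is cyclic since any finite subgroup of the multiplicative group of a field is cyclic.)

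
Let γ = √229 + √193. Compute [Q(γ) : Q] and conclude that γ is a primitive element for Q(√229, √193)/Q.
[Q(γ) : Q] = 4 (equivalently, Q(γ) = Q(√229, √193))

Obviously Q(γ) ⊆ Q(√229, √193), and [Q(√229, √193):Q] = 4 (since 229, 193 are distinct squarefree integers > 1 with 44197 not a perfect square). To show equality we compute the minimal polynomial of γ. From γ = √229 + √193: γ^2 = 229 + 2√(44197) + 193 = 422 + 2√(44197), so γ^2 - 422 = 2√(44197); squaring, (γ^2 - 422)^2 = 4·44197, i.e. γ^4 - 844γ^2 + 178084 - 176788 = 0, i.e. γ^4 - 844γ^2 + 1296 = 0. So γ is a root of x^4 - 844x^2 + 1296. This polynomial is irreducible over Q: it has no rational root (each ±√229 ± √193 is irrational), and any factorization into two quadratics over Q would force √(44197) ∈ Q (pairing opposite roots) or √229, √193 ∈ Q (other pairings), all impossible. Hence [Q(γ):Q] = 4 = [Q(√229, √193):Q], so Q(γ) = Q(√229, √193).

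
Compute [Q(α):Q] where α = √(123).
[Q(α):Q] = 2

[Q(α):Q] equals the degree of the minimal polynomial of α. Here α^2 = 123 and x^2 - 123 is irreducible (d = 123 is squarefree, ≠ 1, hence not a square), so deg(m_α) = 2. Thus [Q(α):Q] = 2.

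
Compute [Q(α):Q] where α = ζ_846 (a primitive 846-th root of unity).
[Q(α):Q] = 276

The minimal polynomial of ζ_846 over Q is the 846-th cyclotomic polynomial Φ_846(x), which is irreducible over Q and has degree φ(846) = 276. Hence [Q(α):Q] = φ(846) = 276.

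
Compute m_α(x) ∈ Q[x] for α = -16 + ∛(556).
m_α(x) = x^3 + 48x^2 + 768x + 3540

Set β = α + 16 = ∛(556), so β^3 = 556. Then (α + 16)^3 - 556 = 0, i.e. α is a root of g(x) = (x + 16)^3 - 556 = x^3 + 48x^2 + 768x + 3540. Since g(x) = h(x + 16) where h(x) = x^3 - 556, and h is irreducible over Q (because 556 is not a perfect cube, so h has no rational root, and a monic cubic with no rational root is irreducible), g is also irreducible (irreducibility is preserved under the substitution x → x + 16). Hence m_α(x) = x^3 + 48x^2 + 768x + 3540.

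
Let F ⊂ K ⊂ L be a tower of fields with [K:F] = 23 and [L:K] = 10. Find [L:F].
[L:F] = 230

The tower law says that for any tower of field extensions F ⊂ K ⊂ L with finite degrees, [L:F] = [L:K] · [K:F]. Here this gives [L:F] = 10 · 23 = 230.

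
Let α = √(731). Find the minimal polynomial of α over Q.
m_α(x) = x^2 - 731

α satisfies α^2 - 731 = 0, so x^2 - 731 annihilates α. Since d = 731 is squarefree and ≠ 1, it is not a perfect square in Q, so x^2 - 731 has no rational root and is therefore irreducible over Q (a degree-2 polynomial over a field is irreducible iff it has no root). Hence m_α(x) = x^2 - 731.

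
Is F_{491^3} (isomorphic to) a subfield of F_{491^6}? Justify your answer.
Yes: F_{491^3} is a subfield of F_{491^6}

F_{p^m} embeds in F_{p^n} iff m | n (since F_{p^n} is the splitting field of x^(p^n) - x, and F_{p^m} ⊂ F_{p^n} forces p^n to be a power of p^m, i.e. m | n; conversely if m | n then every root of x^(p^m) - x is a root of x^(p^n) - x). Here 3 | 6 (since 6 = 2·3), so F_{491^3} is a subfield of F_{491^6}, and [F_{491^6} : F_{491^3}] = 6/3 = 2.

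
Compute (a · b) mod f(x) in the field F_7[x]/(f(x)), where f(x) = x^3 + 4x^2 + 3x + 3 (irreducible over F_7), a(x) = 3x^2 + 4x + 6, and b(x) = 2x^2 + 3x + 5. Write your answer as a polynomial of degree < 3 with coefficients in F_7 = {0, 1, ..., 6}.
a · b ≡ 6x + 2 (mod f(x))

Multiply in F_7[x]: a(x)·b(x) = (3x^2 + 4x + 6)·(2x^2 + 3x + 5) = 6x^4 + 3x^3 + 4x^2 + 3x + 2. This has degree ≥ 3, so divide by f(x) over F_7: 6x^4 + 3x^3 + 4x^2 + 3x + 2 = (6x)·(x^3 + 4x^2 + 3x + 3) + (6x + 2). Hence a·b ≡ 6x + 2 (mod f). (F_7[x]/(f) is a field with 7^3 = 343 elements since f is irreducible of degree 3.)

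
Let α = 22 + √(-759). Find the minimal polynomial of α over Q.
m_α(x) = x^2 - 44x + 1243

From α - 22 = √(-759), squaring gives (α - 22)^2 = -759, i.e. α^2 - 44α + 484 = -759, so α^2 - 44α + 1243 = 0. The discriminant of x^2 - 44x + 1243 is (-44)^2 - 4·(1243) = 1936 - 4972 = -3036, and 4·(-759) is not a perfect square in Q since -759 is squarefree and ≠ 1. Hence x^2 - 44x + 1243 is irreducible over Q and is the minimal polynomial of α.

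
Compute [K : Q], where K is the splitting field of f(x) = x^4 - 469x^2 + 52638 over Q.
[K : Q] = 4

Solving the quadratic in x^2: x^2 = (469 ± √(469^2 - 4·52638))/2 = (469 ± √9409)/2 = (469 ± 97)/2, giving x^2 = 186 or x^2 = 283. So f(x) = (x^2 - 186)(x^2 - 283) and the roots of f are ±√186, ±√283. Hence the splitting field is K = Q(√186, √283). Since 186 and 283 are distinct squarefree integers > 1, their product 52638 is not a perfect square, so √283 ∉ Q(√186). By the tower law [K:Q] = [Q(√186,√283):Q(√186)] · [Q(√186):Q] = 2 · 2 = 4.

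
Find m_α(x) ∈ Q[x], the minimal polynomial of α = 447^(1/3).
m_α(x) = x^3 - 447

α satisfies α^3 = 447, so x^3 - 447 annihilates α. By the rational root test, a rational root p/q (in lowest terms) of x^3 - 447 would satisfy p^3 = 447 q^3, forcing q = 1 and p^3 = 447; but 447 is not a perfect cube, contradiction. A monic cubic over Q with no rational root is irreducible (any nontrivial factorization would include a linear factor). Hence x^3 - 447 is the minimal polynomial of α, and in particular [Q(α):Q] = 3.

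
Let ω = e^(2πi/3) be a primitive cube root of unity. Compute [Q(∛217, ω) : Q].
[Q(∛217, ω) : Q] = 6

[Q(∛217):Q] = 3 (min poly x^3 - 217, irreducible since 217 is not a perfect cube). [Q(ω):Q] = 2 (min poly x^2 + x + 1). Since Q(∛217) ⊂ R and ω ∉ R, we have ω ∉ Q(∛217), so x^2 + x + 1 remains irreducible over Q(∛217) and [Q(∛217, ω) : Q(∛217)] = 2. By the tower law, [Q(∛217, ω) : Q] = 3 · 2 = 6. (In fact Q(∛217, ω) is the splitting field of x^3 - 217 over Q.)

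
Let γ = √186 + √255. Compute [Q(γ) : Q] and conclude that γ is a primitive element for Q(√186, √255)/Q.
[Q(γ) : Q] = 4 (equivalently, Q(γ) = Q(√186, √255))

Obviously Q(γ) ⊆ Q(√186, √255), and [Q(√186, √255):Q] = 4 (since 186, 255 are distinct squarefree integers > 1 with 47430 not a perfect square). To show equality we compute the minimal polynomial of γ. From γ = √186 + √255: γ^2 = 186 + 2√(47430) + 255 = 441 + 2√(47430), so γ^2 - 441 = 2√(47430); squaring, (γ^2 - 441)^2 = 4·47430, i.e. γ^4 - 882γ^2 + 194481 - 189720 = 0, i.e. γ^4 - 882γ^2 + 4761 = 0. So γ is a root of x^4 - 882x^2 + 4761. This polynomial is irreducible over Q: it has no rational root (each ±√186 ± √255 is irrational), and any factorization into two quadratics over Q would force √(47430) ∈ Q (pairing opposite roots) or √186, √255 ∈ Q (other pairings), all impossible. Hence [Q(γ):Q] = 4 = [Q(√186, √255):Q], so Q(γ) = Q(√186, √255).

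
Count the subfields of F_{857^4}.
F_{857^4} has 3 subfields

The subfields of F_{p^n} are exactly the fields F_{p^d} for d | n (each is the fixed field of the unique index-d subgroup of Gal(F_{p^n}/F_p) ≅ Z/nZ). The divisors of n = 4 are {1, 2, 4}, giving 3 subfields: F_{857^1}, F_{857^2}, F_{857^4}.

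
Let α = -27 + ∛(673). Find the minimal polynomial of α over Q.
m_α(x) = x^3 + 81x^2 + 2187x + 19010

Set β = α + 27 = ∛(673), so β^3 = 673. Then (α + 27)^3 - 673 = 0, i.e. α is a root of g(x) = (x + 27)^3 - 673 = x^3 + 81x^2 + 2187x + 19010. Since g(x) = h(x + 27) where h(x) = x^3 - 673, and h is irreducible over Q (because 673 is not a perfect cube, so h has no rational root, and a monic cubic with no rational root is irreducible), g is also irreducible (irreducibility is preserved under the substitution x → x + 27). Hence m_α(x) = x^3 + 81x^2 + 2187x + 19010.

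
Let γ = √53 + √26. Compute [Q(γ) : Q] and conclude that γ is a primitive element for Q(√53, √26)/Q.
[Q(γ) : Q] = 4 (equivalently, Q(γ) = Q(√53, √26))

Obviously Q(γ) ⊆ Q(√53, √26), and [Q(√53, √26):Q] = 4 (since 53, 26 are distinct squarefree integers > 1 with 1378 not a perfect square). To show equality we compute the minimal polynomial of γ. From γ = √53 + √26: γ^2 = 53 + 2√(1378) + 26 = 79 + 2√(1378), so γ^2 - 79 = 2√(1378); squaring, (γ^2 - 79)^2 = 4·1378, i.e. γ^4 - 158γ^2 + 6241 - 5512 = 0, i.e. γ^4 - 158γ^2 + 729 = 0. So γ is a root of x^4 - 158x^2 + 729. This polynomial is irreducible over Q: it has no rational root (each ±√53 ± √26 is irrational), and any factorization into two quadratics over Q would force √(1378) ∈ Q (pairing opposite roots) or √53, √26 ∈ Q (other pairings), all impossible. Hence [Q(γ):Q] = 4 = [Q(√53, √26):Q], so Q(γ) = Q(√53, √26).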